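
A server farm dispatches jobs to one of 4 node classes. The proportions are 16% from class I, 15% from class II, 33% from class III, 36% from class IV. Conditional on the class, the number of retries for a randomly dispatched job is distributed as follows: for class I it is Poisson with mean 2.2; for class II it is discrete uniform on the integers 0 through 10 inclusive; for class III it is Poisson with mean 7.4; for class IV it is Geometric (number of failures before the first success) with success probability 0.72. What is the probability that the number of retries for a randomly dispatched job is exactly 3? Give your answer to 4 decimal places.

0.0644

Conditional on each class, P(X = 3): I: 0.196639; II: 0.0909091; III: 0.0412824; IV: 0.0158054.
By total probability, P(X = 3) = 0.16·0.196639 + 0.15·0.0909091 + 0.33·0.0412824 + 0.36·0.0158054 = 0.0644117.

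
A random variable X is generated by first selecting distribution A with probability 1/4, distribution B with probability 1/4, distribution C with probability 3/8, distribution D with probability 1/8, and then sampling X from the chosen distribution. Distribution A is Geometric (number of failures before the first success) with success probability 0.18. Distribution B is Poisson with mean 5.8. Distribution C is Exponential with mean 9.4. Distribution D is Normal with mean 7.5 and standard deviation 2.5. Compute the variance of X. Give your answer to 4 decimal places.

Per component, A: μ=4.55556, E[X²]=46.0617; B: μ=5.8, E[X²]=39.44; C: μ=9.4, E[X²]=176.72; D: μ=7.5, E[X²]=62.5.
E[X] = 0.25·4.55556 + 0.25·5.8 + 0.375·9.4 + 0.125·7.5 = 7.05139.
E[X²] = 0.25·46.0617 + 0.25·39.44 + 0.375·176.72 + 0.125·62.5 = 95.4579.
Var(X) = E[X²] − (E[X])² = 95.4579 − 49.7221 = 45.7358.

45.7358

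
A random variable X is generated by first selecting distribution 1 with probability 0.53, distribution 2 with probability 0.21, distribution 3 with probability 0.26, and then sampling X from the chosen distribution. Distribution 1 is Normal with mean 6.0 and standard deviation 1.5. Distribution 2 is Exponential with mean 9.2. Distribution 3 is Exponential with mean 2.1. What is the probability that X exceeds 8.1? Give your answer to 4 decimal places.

0.1354

Conditional on each component, P(X > 8.1): 1: 0.0807567; 2: 0.414603; 3: 0.0211283.
By total probability, P(X > 8.1) = 0.53·0.0807567 + 0.21·0.414603 + 0.26·0.0211283 = 0.135361.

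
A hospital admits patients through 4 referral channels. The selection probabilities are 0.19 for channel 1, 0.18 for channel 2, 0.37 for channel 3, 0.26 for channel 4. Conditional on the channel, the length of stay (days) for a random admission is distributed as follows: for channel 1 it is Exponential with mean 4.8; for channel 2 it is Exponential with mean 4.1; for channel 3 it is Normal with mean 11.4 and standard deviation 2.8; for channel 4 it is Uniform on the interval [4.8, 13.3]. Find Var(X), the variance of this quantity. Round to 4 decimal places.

21.0680

Per component, 1: μ=4.8, E[X²]=46.08; 2: μ=4.1, E[X²]=33.62; 3: μ=11.4, E[X²]=137.8; 4: μ=9.05, E[X²]=87.9233.
E[X] = 0.19·4.8 + 0.18·4.1 + 0.37·11.4 + 0.26·9.05 = 8.221.
E[X²] = 0.19·46.08 + 0.18·33.62 + 0.37·137.8 + 0.26·87.9233 = 88.6529.
Var(X) = E[X²] − (E[X])² = 88.6529 − 67.5848 = 21.068.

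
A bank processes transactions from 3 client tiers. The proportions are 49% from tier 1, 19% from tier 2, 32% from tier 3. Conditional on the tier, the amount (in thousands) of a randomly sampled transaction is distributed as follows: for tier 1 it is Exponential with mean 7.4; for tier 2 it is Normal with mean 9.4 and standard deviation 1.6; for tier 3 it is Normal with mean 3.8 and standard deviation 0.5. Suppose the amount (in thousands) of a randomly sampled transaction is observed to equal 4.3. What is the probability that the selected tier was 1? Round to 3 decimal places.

Likelihoods f(4.3 | ·): 1: 0.0755802; 2: 0.00155074; 3: 0.483941.
Posterior ∝ prior × likelihood. Numerator for 1: 0.49·0.0755802 = 0.0370343.
Normalizing constant: 0.49·0.0755802 + 0.19·0.00155074 + 0.32·0.483941 = 0.19219.
P(1 | observation) = 0.0370343 / 0.19219 = 0.192696.

0.193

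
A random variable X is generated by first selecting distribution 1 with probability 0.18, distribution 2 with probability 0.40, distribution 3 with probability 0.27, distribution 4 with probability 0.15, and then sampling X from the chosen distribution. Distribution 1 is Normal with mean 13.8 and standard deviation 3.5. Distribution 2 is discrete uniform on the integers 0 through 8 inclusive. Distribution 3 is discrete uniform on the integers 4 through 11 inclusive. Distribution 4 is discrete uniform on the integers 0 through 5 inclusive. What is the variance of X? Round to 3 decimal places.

21.489

Per component, 1: μ=13.8, E[X²]=202.69; 2: μ=4, E[X²]=22.6667; 3: μ=7.5, E[X²]=61.5; 4: μ=2.5, E[X²]=9.16667.
E[X] = 0.18·13.8 + 0.4·4 + 0.27·7.5 + 0.15·2.5 = 6.484.
E[X²] = 0.18·202.69 + 0.4·22.6667 + 0.27·61.5 + 0.15·9.16667 = 63.5309.
Var(X) = E[X²] − (E[X])² = 63.5309 − 42.0423 = 21.4886.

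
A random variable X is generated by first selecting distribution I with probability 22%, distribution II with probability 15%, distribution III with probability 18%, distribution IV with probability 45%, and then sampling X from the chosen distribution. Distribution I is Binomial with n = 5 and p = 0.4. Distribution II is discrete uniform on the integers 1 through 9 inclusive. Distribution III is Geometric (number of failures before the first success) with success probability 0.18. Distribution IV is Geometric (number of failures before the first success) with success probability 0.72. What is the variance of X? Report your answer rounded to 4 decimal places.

Per component, I: μ=2, E[X²]=5.2; II: μ=5, E[X²]=31.6667; III: μ=4.55556, E[X²]=46.0617; IV: μ=0.388889, E[X²]=0.691358.
E[X] = 0.22·2 + 0.15·5 + 0.18·4.55556 + 0.45·0.388889 = 2.185.
E[X²] = 0.22·5.2 + 0.15·31.6667 + 0.18·46.0617 + 0.45·0.691358 = 14.4962.
Var(X) = E[X²] − (E[X])² = 14.4962 − 4.77423 = 9.722.

9.7220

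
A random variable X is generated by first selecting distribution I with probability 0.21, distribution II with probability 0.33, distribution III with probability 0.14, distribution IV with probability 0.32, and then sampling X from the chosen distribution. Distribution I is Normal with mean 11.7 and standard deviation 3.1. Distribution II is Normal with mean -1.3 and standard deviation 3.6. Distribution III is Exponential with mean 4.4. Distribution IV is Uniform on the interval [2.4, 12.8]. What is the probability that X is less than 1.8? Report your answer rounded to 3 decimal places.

Conditional on each component, P(X < 1.8): I: 0.000702679; II: 0.805412; III: 0.335746; IV: 0.
By total probability, P(X < 1.8) = 0.21·0.000702679 + 0.33·0.805412 + 0.14·0.335746 + 0.32·0 = 0.312938.

0.313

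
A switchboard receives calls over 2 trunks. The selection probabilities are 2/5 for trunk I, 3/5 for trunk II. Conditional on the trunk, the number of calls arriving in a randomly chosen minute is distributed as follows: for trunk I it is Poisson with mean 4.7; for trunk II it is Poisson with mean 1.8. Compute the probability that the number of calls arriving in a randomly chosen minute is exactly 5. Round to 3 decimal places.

0.085

Conditional on each trunk, P(X = 5): I: 0.17383; II: 0.0260286.
By total probability, P(X = 5) = 0.4·0.17383 + 0.6·0.0260286 = 0.0851491.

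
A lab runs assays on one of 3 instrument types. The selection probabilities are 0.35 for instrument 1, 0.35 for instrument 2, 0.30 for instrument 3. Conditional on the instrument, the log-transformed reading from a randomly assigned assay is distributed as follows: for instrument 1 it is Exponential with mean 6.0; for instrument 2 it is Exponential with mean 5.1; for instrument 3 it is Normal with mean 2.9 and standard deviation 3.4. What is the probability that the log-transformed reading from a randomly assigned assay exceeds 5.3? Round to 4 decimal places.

Conditional on each instrument, P(X > 5.3): 1: 0.413403; 2: 0.353732; 3: 0.240131.
By total probability, P(X > 5.3) = 0.35·0.413403 + 0.35·0.353732 + 0.3·0.240131 = 0.340536.

0.3405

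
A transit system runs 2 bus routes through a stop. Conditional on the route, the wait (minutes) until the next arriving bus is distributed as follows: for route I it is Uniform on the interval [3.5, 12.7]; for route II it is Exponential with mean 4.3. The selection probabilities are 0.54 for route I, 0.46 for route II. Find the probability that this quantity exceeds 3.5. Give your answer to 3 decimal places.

0.744

Conditional on each route, P(X > 3.5): I: 1; II: 0.443103.
By total probability, P(X > 3.5) = 0.54·1 + 0.46·0.443103 = 0.743827.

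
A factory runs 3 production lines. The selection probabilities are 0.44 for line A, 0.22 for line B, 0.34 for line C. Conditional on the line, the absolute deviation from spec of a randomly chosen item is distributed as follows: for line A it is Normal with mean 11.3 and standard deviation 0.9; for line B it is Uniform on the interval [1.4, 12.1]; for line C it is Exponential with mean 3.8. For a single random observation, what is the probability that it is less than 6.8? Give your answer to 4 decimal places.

0.3942

Conditional on each line, P(X < 6.8): A: 2.86652e-07; B: 0.504673; C: 0.832952.
By total probability, P(X < 6.8) = 0.44·2.86652e-07 + 0.22·0.504673 + 0.34·0.832952 = 0.394232.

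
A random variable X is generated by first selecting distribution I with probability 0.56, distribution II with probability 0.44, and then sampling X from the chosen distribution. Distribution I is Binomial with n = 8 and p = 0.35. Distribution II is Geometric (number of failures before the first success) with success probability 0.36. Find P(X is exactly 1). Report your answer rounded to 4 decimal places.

0.1782

Conditional on each component, P(X = 1): I: 0.137262; II: 0.2304.
By total probability, P(X = 1) = 0.56·0.137262 + 0.44·0.2304 = 0.178243.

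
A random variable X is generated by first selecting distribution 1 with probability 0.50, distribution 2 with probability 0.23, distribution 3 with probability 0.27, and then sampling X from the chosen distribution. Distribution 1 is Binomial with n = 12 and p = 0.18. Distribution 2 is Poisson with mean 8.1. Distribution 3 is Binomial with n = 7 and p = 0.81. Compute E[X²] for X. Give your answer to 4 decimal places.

29.1428

For each component E[X²] = Var + (mean)², giving 1: 6.4368; 2: 73.71; 3: 33.2262.
Overall E[X²] = 0.5·6.4368 + 0.23·73.71 + 0.27·33.2262 = 29.1428.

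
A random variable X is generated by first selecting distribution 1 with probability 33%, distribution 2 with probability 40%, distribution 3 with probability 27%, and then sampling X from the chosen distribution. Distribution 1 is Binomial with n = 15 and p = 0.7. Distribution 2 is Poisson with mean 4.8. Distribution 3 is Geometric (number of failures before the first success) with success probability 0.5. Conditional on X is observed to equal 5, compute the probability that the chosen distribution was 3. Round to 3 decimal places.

0.056

Likelihoods P(X=5 | ·): 1: 0.00298029; 2: 0.174748; 3: 0.015625.
Posterior ∝ prior × likelihood. Numerator for 3: 0.27·0.015625 = 0.00421875.
Normalizing constant: 0.33·0.00298029 + 0.4·0.174748 + 0.27·0.015625 = 0.0751013.
P(3 | observation) = 0.00421875 / 0.0751013 = 0.0561741.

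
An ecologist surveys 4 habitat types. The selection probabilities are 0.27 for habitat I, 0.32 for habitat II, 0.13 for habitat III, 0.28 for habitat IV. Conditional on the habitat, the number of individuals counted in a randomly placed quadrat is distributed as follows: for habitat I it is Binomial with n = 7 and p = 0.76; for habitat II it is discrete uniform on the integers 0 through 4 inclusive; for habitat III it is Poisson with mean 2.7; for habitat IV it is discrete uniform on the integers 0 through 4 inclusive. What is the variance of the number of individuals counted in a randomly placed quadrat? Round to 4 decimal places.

Per component, I: μ=5.32, E[X²]=29.5792; II: μ=2, E[X²]=6; III: μ=2.7, E[X²]=9.99; IV: μ=2, E[X²]=6.
E[X] = 0.27·5.32 + 0.32·2 + 0.13·2.7 + 0.28·2 = 2.9874.
E[X²] = 0.27·29.5792 + 0.32·6 + 0.13·9.99 + 0.28·6 = 12.8851.
Var(X) = E[X²] − (E[X])² = 12.8851 − 8.92456 = 3.96053.

3.9605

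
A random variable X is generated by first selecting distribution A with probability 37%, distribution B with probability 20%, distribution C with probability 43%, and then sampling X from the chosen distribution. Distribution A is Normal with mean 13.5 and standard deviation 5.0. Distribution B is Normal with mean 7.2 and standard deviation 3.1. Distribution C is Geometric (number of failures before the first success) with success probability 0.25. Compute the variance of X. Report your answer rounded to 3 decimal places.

38.327

Per component, A: μ=13.5, E[X²]=207.25; B: μ=7.2, E[X²]=61.45; C: μ=3, E[X²]=21.
E[X] = 0.37·13.5 + 0.2·7.2 + 0.43·3 = 7.725.
E[X²] = 0.37·207.25 + 0.2·61.45 + 0.43·21 = 98.0025.
Var(X) = E[X²] − (E[X])² = 98.0025 − 59.6756 = 38.3269.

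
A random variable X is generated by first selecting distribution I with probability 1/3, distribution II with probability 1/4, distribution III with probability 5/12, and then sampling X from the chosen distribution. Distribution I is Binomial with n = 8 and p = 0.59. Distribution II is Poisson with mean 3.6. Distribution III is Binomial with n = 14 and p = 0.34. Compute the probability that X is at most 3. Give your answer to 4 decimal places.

0.2938

Conditional on each component, P(X ≤ 3): I: 0.189538; II: 0.515216; III: 0.244393.
By total probability, P(X ≤ 3) = 0.333333·0.189538 + 0.25·0.515216 + 0.416667·0.244393 = 0.293814.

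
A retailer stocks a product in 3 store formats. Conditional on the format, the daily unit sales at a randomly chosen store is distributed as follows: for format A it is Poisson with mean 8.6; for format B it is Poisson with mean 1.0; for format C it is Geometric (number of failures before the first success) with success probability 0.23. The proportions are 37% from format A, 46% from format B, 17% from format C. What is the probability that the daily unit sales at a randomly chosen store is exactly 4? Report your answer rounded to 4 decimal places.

0.0363

Conditional on each format, P(X = 4): A: 0.0419614; B: 0.0153283; C: 0.080852.
By total probability, P(X = 4) = 0.37·0.0419614 + 0.46·0.0153283 + 0.17·0.080852 = 0.0363216.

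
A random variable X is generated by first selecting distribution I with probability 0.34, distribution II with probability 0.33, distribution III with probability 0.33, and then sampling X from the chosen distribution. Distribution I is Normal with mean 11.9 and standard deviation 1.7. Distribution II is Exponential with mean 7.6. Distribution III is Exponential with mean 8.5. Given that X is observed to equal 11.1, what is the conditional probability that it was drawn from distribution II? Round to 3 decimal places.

Likelihoods f(11.1 | ·): I: 0.210074; II: 0.0305413; III: 0.0318745.
Posterior ∝ prior × likelihood. Numerator for II: 0.33·0.0305413 = 0.0100786.
Normalizing constant: 0.34·0.210074 + 0.33·0.0305413 + 0.33·0.0318745 = 0.0920225.
P(II | observation) = 0.0100786 / 0.0920225 = 0.109524.

0.110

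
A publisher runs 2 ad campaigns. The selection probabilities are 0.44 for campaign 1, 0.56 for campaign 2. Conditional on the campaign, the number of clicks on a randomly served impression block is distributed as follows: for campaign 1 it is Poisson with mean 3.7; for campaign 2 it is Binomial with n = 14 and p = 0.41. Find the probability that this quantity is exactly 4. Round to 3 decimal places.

Conditional on each campaign, P(X = 4): 1: 0.193066; 2: 0.144574.
By total probability, P(X = 4) = 0.44·0.193066 + 0.56·0.144574 = 0.16591.

0.166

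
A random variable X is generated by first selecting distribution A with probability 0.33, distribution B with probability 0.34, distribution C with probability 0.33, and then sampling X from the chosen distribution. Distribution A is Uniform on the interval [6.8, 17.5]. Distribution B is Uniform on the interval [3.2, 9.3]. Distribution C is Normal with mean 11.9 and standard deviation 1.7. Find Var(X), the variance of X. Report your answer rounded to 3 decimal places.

Per component, A: μ=12.15, E[X²]=157.163; B: μ=6.25, E[X²]=42.1633; C: μ=11.9, E[X²]=144.5.
E[X] = 0.33·12.15 + 0.34·6.25 + 0.33·11.9 = 10.0615.
E[X²] = 0.33·157.163 + 0.34·42.1633 + 0.33·144.5 = 113.884.
Var(X) = E[X²] − (E[X])² = 113.884 − 101.234 = 12.6507.

12.651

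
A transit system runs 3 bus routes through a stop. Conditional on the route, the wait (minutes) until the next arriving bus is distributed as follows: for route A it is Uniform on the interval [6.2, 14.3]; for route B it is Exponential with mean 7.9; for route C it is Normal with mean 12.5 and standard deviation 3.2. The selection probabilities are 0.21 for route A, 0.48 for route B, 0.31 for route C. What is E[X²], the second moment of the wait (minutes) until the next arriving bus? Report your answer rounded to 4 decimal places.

For each component E[X²] = Var + (mean)², giving A: 110.53; B: 124.82; C: 166.49.
Overall E[X²] = 0.21·110.53 + 0.48·124.82 + 0.31·166.49 = 134.737.

134.7368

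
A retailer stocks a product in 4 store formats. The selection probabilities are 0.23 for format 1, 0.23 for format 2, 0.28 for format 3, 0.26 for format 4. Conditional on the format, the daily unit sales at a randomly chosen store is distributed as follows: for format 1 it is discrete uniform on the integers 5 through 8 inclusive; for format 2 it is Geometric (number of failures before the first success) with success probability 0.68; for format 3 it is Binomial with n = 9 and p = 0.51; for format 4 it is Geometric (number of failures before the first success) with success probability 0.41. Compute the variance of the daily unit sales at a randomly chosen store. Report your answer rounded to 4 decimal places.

Per component, 1: μ=6.5, E[X²]=43.5; 2: μ=0.470588, E[X²]=0.913495; 3: μ=4.59, E[X²]=23.3172; 4: μ=1.43902, E[X²]=5.58061.
E[X] = 0.23·6.5 + 0.23·0.470588 + 0.28·4.59 + 0.26·1.43902 = 3.26258.
E[X²] = 0.23·43.5 + 0.23·0.913495 + 0.28·23.3172 + 0.26·5.58061 = 18.1949.
Var(X) = E[X²] − (E[X])² = 18.1949 − 10.6444 = 7.55044.

7.5504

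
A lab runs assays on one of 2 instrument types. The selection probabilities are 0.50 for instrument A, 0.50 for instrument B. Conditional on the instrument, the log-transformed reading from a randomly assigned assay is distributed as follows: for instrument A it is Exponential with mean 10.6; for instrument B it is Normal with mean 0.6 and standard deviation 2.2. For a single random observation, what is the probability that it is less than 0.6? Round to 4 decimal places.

Conditional on each instrument, P(X < 0.6): A: 0.0550316; B: 0.5.
By total probability, P(X < 0.6) = 0.5·0.0550316 + 0.5·0.5 = 0.277516.

0.2775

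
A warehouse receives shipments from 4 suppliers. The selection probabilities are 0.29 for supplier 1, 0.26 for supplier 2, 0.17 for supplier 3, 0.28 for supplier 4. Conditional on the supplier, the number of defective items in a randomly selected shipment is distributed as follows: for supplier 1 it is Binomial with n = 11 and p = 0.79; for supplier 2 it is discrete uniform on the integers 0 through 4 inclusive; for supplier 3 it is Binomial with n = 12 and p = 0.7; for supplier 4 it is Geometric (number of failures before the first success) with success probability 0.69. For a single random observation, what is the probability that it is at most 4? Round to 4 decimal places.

Conditional on each supplier, P(X ≤ 4): 1: 0.00265148; 2: 1; 3: 0.00948937; 4: 0.997137.
By total probability, P(X ≤ 4) = 0.29·0.00265148 + 0.26·1 + 0.17·0.00948937 + 0.28·0.997137 = 0.541581.

0.5416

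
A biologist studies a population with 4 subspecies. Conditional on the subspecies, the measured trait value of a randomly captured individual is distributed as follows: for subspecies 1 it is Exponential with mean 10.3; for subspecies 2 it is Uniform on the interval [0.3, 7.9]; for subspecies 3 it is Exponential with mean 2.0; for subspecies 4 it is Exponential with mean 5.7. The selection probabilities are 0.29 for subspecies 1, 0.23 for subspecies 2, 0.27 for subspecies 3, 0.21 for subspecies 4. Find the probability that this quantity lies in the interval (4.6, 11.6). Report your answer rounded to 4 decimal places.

Conditional on each subspecies, P(4.6 < X < 11.6): 1: 0.31554; 2: 0.434211; 3: 0.0972313; 4: 0.315518.
By total probability, P(4.6 < X < 11.6) = 0.29·0.31554 + 0.23·0.434211 + 0.27·0.0972313 + 0.21·0.315518 = 0.283886.

0.2839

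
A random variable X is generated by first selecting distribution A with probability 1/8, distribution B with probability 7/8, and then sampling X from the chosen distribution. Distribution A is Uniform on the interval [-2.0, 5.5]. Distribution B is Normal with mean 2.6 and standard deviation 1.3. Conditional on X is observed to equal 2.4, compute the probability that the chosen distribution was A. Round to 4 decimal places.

0.0591

Likelihoods f(2.4 | ·): A: 0.133333; B: 0.303268.
Posterior ∝ prior × likelihood. Numerator for A: 0.125·0.133333 = 0.0166667.
Normalizing constant: 0.125·0.133333 + 0.875·0.303268 = 0.282027.
P(A | observation) = 0.0166667 / 0.282027 = 0.0590961.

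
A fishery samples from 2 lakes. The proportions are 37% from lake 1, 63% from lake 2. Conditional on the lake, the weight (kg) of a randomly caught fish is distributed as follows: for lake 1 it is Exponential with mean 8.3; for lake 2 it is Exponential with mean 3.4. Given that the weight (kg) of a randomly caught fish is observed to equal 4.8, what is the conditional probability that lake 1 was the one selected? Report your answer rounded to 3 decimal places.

Likelihoods f(4.8 | ·): 1: 0.0675715; 2: 0.0716802.
Posterior ∝ prior × likelihood. Numerator for 1: 0.37·0.0675715 = 0.0250015.
Normalizing constant: 0.37·0.0675715 + 0.63·0.0716802 = 0.07016.
P(1 | observation) = 0.0250015 / 0.07016 = 0.356349.

0.356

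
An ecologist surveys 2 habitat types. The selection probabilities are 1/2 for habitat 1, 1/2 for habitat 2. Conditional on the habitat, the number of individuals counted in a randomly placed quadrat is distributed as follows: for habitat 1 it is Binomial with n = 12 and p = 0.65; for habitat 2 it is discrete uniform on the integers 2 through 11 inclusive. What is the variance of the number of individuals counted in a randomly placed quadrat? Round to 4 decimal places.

Per component, 1: μ=7.8, E[X²]=63.57; 2: μ=6.5, E[X²]=50.5.
E[X] = 0.5·7.8 + 0.5·6.5 = 7.15.
E[X²] = 0.5·63.57 + 0.5·50.5 = 57.035.
Var(X) = E[X²] − (E[X])² = 57.035 − 51.1225 = 5.9125.

5.9125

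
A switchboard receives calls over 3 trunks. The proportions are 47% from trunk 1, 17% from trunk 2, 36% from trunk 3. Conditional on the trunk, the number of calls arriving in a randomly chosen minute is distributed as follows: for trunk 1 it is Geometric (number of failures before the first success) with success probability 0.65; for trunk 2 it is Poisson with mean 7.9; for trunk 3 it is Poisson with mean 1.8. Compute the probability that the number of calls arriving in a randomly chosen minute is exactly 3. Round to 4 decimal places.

Conditional on each trunk, P(X = 3): 1: 0.0278687; 2: 0.0304652; 3: 0.160671.
By total probability, P(X = 3) = 0.47·0.0278687 + 0.17·0.0304652 + 0.36·0.160671 = 0.0761188.

0.0761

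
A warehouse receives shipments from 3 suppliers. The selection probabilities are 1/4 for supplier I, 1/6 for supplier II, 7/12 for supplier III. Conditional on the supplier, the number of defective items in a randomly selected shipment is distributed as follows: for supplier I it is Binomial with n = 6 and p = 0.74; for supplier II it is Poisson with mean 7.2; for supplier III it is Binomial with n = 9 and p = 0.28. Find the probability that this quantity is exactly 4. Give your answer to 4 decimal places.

0.1774

Conditional on each supplier, P(X = 4): I: 0.304064; II: 0.0835985; III: 0.149853.
By total probability, P(X = 4) = 0.25·0.304064 + 0.166667·0.0835985 + 0.583333·0.149853 = 0.177363.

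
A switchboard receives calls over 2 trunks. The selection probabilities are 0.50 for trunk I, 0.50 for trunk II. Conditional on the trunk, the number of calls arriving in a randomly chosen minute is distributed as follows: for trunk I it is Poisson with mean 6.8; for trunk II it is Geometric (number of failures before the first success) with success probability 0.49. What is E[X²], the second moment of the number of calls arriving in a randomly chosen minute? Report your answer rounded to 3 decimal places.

For each component E[X²] = Var + (mean)², giving I: 53.04; II: 3.20741.
Overall E[X²] = 0.5·53.04 + 0.5·3.20741 = 28.1237.

28.124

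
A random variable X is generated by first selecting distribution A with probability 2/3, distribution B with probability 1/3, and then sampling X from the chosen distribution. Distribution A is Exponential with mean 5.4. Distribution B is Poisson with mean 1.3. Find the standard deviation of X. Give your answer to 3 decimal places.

4.859

Per component, A: μ=5.4, E[X²]=58.32; B: μ=1.3, E[X²]=2.99.
E[X] = 0.666667·5.4 + 0.333333·1.3 = 4.03333.
E[X²] = 0.666667·58.32 + 0.333333·2.99 = 39.8767.
Var(X) = E[X²] − (E[X])² = 39.8767 − 16.2678 = 23.6089.
SD(X) = √23.6089 = 4.8589.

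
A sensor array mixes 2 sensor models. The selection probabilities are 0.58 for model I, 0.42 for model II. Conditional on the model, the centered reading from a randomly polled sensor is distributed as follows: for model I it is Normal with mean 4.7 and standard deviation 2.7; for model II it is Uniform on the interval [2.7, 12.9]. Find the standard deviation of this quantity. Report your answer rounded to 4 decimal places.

Per component, I: μ=4.7, E[X²]=29.38; II: μ=7.8, E[X²]=69.51.
E[X] = 0.58·4.7 + 0.42·7.8 = 6.002.
E[X²] = 0.58·29.38 + 0.42·69.51 = 46.2346.
Var(X) = E[X²] − (E[X])² = 46.2346 − 36.024 = 10.2106.
SD(X) = √10.2106 = 3.1954.

3.1954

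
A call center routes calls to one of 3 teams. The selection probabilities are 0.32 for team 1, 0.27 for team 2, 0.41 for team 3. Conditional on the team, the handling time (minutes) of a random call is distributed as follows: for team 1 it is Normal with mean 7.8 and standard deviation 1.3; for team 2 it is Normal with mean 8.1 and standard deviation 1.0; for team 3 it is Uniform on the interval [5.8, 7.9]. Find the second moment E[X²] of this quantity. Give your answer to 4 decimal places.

57.3832

For each component E[X²] = Var + (mean)², giving 1: 62.53; 2: 66.61; 3: 47.29.
Overall E[X²] = 0.32·62.53 + 0.27·66.61 + 0.41·47.29 = 57.3832.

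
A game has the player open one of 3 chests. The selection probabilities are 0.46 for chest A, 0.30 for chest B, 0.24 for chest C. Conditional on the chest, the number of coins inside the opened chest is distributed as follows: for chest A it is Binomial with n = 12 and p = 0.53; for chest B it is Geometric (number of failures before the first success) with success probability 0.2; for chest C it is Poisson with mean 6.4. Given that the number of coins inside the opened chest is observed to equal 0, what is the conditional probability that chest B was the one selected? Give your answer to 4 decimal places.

0.9925

Likelihoods P(X=0 | ·): A: 0.000116191; B: 0.2; C: 0.00166156.
Posterior ∝ prior × likelihood. Numerator for B: 0.3·0.2 = 0.06.
Normalizing constant: 0.46·0.000116191 + 0.3·0.2 + 0.24·0.00166156 = 0.0604522.
P(B | observation) = 0.06 / 0.0604522 = 0.992519.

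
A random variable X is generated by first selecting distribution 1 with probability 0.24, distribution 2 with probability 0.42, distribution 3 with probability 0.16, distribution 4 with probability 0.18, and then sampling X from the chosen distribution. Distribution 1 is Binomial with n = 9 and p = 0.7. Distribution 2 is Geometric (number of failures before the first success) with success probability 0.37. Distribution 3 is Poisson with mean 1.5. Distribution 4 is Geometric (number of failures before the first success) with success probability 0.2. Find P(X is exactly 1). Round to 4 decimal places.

Conditional on each component, P(X = 1): 1: 0.000413343; 2: 0.2331; 3: 0.334695; 4: 0.16.
By total probability, P(X = 1) = 0.24·0.000413343 + 0.42·0.2331 + 0.16·0.334695 + 0.18·0.16 = 0.180352.

0.1804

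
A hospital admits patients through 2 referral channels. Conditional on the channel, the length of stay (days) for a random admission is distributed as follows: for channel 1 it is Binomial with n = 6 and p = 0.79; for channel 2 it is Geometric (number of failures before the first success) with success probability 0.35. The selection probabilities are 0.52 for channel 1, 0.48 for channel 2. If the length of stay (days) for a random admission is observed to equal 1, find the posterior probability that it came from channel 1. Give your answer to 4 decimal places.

Likelihoods P(X=1 | ·): 1: 0.00193586; 2: 0.2275.
Posterior ∝ prior × likelihood. Numerator for 1: 0.52·0.00193586 = 0.00100665.
Normalizing constant: 0.52·0.00193586 + 0.48·0.2275 = 0.110207.
P(1 | observation) = 0.00100665 / 0.110207 = 0.0091342.

0.0091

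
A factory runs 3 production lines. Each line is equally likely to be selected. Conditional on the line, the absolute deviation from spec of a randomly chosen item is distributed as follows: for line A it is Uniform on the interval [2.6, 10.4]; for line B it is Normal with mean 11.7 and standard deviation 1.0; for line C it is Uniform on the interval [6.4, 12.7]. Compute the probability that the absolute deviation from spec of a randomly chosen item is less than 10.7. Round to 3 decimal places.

Conditional on each line, P(X < 10.7): A: 1; B: 0.158655; C: 0.68254.
By total probability, P(X < 10.7) = 0.333333·1 + 0.333333·0.158655 + 0.333333·0.68254 = 0.613732.

0.614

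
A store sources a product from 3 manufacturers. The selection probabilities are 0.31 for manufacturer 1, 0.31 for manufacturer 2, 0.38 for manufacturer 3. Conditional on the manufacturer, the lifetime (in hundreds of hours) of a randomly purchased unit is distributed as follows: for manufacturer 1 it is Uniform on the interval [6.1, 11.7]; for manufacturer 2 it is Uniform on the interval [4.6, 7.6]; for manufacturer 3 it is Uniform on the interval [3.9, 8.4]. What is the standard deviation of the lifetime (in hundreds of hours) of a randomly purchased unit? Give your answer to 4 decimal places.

Per component, 1: μ=8.9, E[X²]=81.8233; 2: μ=6.1, E[X²]=37.96; 3: μ=6.15, E[X²]=39.51.
E[X] = 0.31·8.9 + 0.31·6.1 + 0.38·6.15 = 6.987.
E[X²] = 0.31·81.8233 + 0.31·37.96 + 0.38·39.51 = 52.1466.
Var(X) = E[X²] − (E[X])² = 52.1466 − 48.8182 = 3.32846.
SD(X) = √3.32846 = 1.82441.

1.8244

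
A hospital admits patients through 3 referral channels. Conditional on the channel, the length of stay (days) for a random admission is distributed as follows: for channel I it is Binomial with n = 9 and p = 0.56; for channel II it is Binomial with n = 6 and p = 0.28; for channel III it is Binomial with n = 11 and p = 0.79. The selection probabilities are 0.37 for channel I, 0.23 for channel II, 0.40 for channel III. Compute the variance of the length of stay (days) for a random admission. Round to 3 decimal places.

9.282

Per component, I: μ=5.04, E[X²]=27.6192; II: μ=1.68, E[X²]=4.032; III: μ=8.69, E[X²]=77.341.
E[X] = 0.37·5.04 + 0.23·1.68 + 0.4·8.69 = 5.7272.
E[X²] = 0.37·27.6192 + 0.23·4.032 + 0.4·77.341 = 42.0829.
Var(X) = E[X²] − (E[X])² = 42.0829 − 32.8008 = 9.28204.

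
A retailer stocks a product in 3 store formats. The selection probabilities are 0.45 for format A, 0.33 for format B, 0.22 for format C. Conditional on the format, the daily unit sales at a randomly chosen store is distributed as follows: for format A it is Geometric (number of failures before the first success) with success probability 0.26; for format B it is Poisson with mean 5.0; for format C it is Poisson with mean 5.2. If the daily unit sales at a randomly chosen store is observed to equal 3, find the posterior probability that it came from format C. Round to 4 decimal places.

0.2328

Likelihoods P(X=3 | ·): A: 0.105358; B: 0.140374; C: 0.129279.
Posterior ∝ prior × likelihood. Numerator for C: 0.22·0.129279 = 0.0284413.
Normalizing constant: 0.45·0.105358 + 0.33·0.140374 + 0.22·0.129279 = 0.122176.
P(C | observation) = 0.0284413 / 0.122176 = 0.23279.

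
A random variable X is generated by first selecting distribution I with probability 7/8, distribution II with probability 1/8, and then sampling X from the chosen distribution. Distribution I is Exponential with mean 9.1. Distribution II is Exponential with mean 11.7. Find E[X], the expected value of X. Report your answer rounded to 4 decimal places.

9.4250

Component means — I: 9.1; II: 11.7.
E[X] = 0.875·9.1 + 0.125·11.7 = 9.425.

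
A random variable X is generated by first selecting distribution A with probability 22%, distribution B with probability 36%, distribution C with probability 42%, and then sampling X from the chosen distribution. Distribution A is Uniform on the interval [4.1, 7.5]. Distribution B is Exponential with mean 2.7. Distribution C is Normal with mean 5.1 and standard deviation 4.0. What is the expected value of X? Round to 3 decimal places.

Component means — A: 5.8; B: 2.7; C: 5.1.
E[X] = 0.22·5.8 + 0.36·2.7 + 0.42·5.1 = 4.39.

4.390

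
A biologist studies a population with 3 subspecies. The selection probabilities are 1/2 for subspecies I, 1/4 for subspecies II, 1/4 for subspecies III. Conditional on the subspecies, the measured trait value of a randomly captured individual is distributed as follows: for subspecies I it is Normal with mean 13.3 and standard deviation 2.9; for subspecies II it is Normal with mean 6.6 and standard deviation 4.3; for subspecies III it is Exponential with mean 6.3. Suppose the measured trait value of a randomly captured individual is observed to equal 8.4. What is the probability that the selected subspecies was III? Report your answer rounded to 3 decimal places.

Likelihoods f(8.4 | ·): I: 0.0330043; II: 0.0849945; III: 0.0418408.
Posterior ∝ prior × likelihood. Numerator for III: 0.25·0.0418408 = 0.0104602.
Normalizing constant: 0.5·0.0330043 + 0.25·0.0849945 + 0.25·0.0418408 = 0.048211.
P(III | observation) = 0.0104602 / 0.048211 = 0.216967.

0.217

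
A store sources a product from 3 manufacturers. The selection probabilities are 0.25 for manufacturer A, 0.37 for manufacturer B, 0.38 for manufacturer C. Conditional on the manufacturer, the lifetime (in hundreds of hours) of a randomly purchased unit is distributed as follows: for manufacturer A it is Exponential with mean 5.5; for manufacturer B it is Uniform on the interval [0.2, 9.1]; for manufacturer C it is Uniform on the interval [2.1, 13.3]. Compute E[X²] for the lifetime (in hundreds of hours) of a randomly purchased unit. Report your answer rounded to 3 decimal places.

For each component E[X²] = Var + (mean)², giving A: 60.5; B: 28.2233; C: 69.7433.
Overall E[X²] = 0.25·60.5 + 0.37·28.2233 + 0.38·69.7433 = 52.0701.

52.070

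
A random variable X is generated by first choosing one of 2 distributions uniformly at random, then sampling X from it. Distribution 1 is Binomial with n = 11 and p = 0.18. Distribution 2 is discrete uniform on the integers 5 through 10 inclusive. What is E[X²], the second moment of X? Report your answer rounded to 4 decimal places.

32.3553

For each component E[X²] = Var + (mean)², giving 1: 5.544; 2: 59.1667.
Overall E[X²] = 0.5·5.544 + 0.5·59.1667 = 32.3553.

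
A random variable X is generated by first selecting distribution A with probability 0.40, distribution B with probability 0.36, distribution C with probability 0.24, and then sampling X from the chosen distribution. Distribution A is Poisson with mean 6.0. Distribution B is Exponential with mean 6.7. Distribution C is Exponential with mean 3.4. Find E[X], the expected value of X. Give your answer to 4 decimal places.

5.6280

Component means — A: 6; B: 6.7; C: 3.4.
E[X] = 0.4·6 + 0.36·6.7 + 0.24·3.4 = 5.628.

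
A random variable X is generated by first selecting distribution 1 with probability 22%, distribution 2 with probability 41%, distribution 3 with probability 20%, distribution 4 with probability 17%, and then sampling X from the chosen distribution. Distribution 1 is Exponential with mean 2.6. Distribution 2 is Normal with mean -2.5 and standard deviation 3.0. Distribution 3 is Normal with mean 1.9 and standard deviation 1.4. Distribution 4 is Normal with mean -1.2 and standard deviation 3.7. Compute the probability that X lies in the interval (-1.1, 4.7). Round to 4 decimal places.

Conditional on each component, P(-1.1 < X < 4.7): 1: 0.835968; 2: 0.312172; 3: 0.961188; 4: 0.433818.
By total probability, P(-1.1 < X < 4.7) = 0.22·0.835968 + 0.41·0.312172 + 0.2·0.961188 + 0.17·0.433818 = 0.57789.

0.5779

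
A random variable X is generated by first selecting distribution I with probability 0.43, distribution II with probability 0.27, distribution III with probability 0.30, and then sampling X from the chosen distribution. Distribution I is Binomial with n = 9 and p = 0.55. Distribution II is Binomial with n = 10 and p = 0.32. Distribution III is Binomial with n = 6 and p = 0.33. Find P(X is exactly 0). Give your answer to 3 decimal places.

Conditional on each component, P(X = 0): I: 0.000756681; II: 0.0211392; III: 0.0904584.
By total probability, P(X = 0) = 0.43·0.000756681 + 0.27·0.0211392 + 0.3·0.0904584 = 0.0331705.

0.033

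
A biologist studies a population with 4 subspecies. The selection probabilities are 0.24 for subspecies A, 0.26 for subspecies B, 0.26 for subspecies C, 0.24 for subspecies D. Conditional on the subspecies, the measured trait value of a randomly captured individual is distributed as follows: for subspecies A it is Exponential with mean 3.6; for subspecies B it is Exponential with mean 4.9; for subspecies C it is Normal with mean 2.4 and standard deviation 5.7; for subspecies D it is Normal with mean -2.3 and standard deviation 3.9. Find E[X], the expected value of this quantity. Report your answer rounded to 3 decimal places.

Component means — A: 3.6; B: 4.9; C: 2.4; D: -2.3.
E[X] = 0.24·3.6 + 0.26·4.9 + 0.26·2.4 + 0.24·-2.3 = 2.21.

2.210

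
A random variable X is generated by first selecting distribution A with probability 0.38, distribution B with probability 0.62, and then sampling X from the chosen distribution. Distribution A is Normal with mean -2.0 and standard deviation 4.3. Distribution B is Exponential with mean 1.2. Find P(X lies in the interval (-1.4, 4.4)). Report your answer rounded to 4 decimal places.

0.7471

Conditional on each component, P(-1.4 < X < 4.4): A: 0.376187; B: 0.974438.
By total probability, P(-1.4 < X < 4.4) = 0.38·0.376187 + 0.62·0.974438 = 0.747103.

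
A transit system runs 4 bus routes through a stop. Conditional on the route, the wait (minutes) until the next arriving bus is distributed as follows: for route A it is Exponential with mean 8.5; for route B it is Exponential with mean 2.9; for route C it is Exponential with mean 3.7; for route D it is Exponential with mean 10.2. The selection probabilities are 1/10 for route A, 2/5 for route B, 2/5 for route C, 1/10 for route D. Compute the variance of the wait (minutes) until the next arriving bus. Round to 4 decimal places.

32.5979

Per component, A: μ=8.5, E[X²]=144.5; B: μ=2.9, E[X²]=16.82; C: μ=3.7, E[X²]=27.38; D: μ=10.2, E[X²]=208.08.
E[X] = 0.1·8.5 + 0.4·2.9 + 0.4·3.7 + 0.1·10.2 = 4.51.
E[X²] = 0.1·144.5 + 0.4·16.82 + 0.4·27.38 + 0.1·208.08 = 52.938.
Var(X) = E[X²] − (E[X])² = 52.938 − 20.3401 = 32.5979.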